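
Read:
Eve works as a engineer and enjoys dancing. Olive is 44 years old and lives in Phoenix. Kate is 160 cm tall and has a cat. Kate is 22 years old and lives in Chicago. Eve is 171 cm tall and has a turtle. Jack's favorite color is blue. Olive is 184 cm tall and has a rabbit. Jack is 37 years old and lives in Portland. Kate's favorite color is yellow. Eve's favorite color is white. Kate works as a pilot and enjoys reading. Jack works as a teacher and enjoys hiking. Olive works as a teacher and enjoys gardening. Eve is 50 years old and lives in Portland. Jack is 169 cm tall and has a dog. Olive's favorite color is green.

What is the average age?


Sum=153, n=4, avg=38.25

38.25


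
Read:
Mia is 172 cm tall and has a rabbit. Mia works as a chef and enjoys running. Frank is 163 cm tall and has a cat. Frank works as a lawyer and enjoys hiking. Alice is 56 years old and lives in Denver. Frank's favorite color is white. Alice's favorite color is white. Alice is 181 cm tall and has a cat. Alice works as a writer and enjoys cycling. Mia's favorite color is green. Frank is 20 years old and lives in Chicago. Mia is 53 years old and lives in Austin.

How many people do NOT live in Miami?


Not in Miami: 3

3


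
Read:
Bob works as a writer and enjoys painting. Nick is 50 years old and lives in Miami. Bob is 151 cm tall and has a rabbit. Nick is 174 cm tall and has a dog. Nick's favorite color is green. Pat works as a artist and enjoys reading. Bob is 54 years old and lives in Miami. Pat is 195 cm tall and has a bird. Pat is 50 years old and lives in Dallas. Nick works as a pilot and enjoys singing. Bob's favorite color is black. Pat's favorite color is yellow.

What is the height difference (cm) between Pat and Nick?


|195 - 174| = 21

21


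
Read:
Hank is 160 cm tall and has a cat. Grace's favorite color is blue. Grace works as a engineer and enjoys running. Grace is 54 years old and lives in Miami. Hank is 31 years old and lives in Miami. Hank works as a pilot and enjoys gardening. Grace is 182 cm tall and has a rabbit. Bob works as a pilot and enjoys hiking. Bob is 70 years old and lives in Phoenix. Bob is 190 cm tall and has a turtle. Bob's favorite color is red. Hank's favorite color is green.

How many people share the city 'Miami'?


Count: 2

2


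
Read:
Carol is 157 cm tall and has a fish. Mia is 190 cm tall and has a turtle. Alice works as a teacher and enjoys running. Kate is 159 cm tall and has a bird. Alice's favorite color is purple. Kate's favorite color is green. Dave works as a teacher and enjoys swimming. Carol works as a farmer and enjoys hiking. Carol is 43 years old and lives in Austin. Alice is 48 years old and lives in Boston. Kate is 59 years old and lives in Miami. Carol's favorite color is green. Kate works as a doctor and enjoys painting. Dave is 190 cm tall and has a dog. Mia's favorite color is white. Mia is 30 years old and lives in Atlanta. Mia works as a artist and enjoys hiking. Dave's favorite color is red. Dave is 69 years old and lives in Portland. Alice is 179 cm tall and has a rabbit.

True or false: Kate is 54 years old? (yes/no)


Kate is actually 59. no

no


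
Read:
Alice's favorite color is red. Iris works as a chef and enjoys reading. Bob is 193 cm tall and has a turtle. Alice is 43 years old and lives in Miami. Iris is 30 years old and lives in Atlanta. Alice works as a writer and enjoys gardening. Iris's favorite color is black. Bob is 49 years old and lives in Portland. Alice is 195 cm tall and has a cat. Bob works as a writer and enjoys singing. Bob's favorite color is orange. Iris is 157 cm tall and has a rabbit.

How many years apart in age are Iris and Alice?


30 vs 43, diff = 13

13


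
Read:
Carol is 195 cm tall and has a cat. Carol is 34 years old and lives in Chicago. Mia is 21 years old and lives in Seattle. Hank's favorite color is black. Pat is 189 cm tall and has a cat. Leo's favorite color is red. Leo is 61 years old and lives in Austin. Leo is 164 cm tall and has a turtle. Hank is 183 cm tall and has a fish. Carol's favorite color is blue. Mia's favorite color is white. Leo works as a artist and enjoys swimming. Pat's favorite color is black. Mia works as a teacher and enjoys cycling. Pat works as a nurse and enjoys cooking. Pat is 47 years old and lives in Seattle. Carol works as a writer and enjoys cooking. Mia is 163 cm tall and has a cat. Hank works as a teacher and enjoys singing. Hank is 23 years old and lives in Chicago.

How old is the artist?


The artist is Leo, age 61

61


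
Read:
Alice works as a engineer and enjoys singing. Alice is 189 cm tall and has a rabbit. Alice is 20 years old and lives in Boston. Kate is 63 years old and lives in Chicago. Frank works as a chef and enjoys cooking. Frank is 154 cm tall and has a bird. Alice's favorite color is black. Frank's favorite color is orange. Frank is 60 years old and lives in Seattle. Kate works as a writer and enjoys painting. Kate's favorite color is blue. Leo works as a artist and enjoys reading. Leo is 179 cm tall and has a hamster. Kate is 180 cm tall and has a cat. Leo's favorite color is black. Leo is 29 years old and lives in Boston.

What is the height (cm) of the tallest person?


Tallest: Alice at 189 cm

189


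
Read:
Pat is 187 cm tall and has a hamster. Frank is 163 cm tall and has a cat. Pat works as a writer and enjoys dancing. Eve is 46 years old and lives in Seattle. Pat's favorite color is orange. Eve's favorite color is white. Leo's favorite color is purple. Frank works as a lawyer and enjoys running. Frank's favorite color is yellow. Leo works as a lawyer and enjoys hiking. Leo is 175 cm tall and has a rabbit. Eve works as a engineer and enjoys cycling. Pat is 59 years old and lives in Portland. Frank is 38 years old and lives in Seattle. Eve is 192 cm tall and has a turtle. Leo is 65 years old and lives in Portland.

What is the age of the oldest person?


Oldest: Leo at 65

65


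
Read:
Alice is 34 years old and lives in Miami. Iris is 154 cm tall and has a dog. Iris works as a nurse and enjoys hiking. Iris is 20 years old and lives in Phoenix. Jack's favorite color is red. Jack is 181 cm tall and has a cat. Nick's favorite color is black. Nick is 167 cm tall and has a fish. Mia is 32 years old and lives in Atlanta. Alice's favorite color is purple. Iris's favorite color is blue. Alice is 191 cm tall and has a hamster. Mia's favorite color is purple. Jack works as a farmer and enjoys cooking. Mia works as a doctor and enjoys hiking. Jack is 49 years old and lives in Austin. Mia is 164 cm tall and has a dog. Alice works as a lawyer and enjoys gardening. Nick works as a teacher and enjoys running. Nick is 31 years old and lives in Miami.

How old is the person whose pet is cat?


Person with pet=cat is Jack, age 49

49


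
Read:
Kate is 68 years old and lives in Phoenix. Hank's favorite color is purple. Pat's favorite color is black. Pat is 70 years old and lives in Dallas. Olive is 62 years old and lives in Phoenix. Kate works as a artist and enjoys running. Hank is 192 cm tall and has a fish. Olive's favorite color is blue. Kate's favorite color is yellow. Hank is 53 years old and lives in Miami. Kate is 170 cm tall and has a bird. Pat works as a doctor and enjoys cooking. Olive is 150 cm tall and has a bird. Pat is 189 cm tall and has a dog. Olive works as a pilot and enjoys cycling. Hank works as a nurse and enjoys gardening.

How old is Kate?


Kate is 68 years old

68


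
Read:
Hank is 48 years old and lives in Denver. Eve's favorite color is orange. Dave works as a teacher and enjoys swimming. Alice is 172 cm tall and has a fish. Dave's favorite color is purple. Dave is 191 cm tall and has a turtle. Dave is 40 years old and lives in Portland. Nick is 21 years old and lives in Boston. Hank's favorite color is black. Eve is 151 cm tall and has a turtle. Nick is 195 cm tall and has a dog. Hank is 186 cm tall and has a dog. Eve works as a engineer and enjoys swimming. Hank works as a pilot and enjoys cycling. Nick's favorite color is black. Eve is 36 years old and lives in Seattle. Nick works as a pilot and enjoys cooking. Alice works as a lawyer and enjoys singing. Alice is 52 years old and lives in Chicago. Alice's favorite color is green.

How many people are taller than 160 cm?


Taller than 160: 4

4


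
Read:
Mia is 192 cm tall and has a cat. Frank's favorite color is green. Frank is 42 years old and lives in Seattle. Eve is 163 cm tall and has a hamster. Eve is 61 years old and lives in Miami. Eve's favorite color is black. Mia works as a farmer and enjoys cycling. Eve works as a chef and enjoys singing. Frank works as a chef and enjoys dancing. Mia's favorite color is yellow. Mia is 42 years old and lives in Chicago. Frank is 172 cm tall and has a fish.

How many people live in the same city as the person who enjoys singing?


Person with hobby singing is Eve, city Miami. Count = 1

1


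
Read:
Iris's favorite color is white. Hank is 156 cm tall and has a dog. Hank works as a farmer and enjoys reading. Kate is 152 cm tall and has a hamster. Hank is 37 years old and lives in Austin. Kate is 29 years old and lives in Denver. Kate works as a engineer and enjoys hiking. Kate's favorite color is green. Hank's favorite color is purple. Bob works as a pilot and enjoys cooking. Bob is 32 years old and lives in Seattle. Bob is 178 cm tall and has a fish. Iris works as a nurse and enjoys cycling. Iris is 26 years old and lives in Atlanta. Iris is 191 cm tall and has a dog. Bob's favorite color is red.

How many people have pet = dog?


Count: 2

2


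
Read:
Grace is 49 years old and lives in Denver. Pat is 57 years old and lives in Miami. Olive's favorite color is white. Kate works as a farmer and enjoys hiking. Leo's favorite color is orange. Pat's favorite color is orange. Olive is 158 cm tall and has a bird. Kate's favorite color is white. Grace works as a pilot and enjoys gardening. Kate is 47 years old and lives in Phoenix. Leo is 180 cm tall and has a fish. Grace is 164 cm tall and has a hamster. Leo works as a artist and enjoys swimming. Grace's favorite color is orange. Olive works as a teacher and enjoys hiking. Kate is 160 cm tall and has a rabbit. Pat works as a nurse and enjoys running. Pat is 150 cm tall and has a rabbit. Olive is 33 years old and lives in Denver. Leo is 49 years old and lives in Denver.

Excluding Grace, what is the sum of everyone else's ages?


Sum (excluding Grace): 186

186


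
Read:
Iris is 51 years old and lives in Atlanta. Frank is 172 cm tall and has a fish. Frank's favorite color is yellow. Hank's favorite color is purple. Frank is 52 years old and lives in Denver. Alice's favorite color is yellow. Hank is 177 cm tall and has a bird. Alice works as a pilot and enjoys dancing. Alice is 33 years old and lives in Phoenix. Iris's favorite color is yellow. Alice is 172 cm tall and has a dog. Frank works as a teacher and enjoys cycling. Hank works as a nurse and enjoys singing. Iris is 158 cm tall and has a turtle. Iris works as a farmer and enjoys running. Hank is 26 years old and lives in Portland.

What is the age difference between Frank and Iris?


|52 - 51| = 1

1


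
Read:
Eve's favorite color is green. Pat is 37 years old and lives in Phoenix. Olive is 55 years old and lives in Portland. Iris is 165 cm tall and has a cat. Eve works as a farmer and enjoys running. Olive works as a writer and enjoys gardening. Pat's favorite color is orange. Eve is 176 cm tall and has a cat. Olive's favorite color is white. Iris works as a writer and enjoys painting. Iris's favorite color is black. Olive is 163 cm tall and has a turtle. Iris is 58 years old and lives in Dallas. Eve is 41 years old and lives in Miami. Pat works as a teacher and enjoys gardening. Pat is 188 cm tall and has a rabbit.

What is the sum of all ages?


41+58+55+37 = 191

191


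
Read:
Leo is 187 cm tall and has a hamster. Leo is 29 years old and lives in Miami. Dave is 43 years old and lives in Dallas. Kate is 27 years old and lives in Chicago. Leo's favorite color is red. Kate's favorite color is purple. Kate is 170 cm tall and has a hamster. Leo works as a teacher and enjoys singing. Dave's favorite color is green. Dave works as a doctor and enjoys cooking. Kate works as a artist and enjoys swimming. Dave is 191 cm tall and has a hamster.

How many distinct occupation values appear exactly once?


Unique occupation values: 3

3


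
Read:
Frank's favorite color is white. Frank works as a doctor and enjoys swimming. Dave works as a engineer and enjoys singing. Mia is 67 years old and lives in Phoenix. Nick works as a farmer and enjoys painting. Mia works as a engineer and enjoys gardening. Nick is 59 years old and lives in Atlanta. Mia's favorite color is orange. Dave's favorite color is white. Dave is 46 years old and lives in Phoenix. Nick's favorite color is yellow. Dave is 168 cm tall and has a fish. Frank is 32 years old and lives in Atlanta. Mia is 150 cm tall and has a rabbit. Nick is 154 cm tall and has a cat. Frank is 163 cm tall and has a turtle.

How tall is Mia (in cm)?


Mia is 150 cm tall

150


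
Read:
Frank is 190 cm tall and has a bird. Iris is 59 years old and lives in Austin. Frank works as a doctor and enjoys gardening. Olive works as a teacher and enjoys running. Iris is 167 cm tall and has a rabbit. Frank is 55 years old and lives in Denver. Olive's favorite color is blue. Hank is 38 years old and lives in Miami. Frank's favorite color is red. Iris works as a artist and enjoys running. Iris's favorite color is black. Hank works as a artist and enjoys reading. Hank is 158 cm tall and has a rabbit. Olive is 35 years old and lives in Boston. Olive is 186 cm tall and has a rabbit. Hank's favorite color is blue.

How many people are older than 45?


Filter: 2

2


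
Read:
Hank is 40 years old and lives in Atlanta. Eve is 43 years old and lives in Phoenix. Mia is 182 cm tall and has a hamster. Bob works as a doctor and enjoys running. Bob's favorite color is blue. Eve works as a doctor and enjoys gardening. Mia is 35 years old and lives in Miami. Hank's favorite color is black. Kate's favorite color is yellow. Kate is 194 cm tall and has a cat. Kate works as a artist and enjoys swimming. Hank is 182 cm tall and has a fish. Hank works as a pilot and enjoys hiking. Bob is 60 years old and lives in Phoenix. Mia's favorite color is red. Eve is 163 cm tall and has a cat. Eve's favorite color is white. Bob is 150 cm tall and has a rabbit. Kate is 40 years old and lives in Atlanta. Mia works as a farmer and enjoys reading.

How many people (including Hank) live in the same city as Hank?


Hank lives in Atlanta. Count = 2

2


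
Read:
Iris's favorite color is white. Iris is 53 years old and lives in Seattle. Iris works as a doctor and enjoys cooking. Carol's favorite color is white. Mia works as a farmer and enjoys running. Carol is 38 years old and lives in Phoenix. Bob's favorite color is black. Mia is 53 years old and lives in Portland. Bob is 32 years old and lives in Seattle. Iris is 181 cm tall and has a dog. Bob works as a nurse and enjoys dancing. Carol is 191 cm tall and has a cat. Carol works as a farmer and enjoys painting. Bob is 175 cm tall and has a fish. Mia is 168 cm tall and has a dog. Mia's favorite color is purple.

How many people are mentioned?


People: Carol, Bob, Iris, Mia. Count = 4

4


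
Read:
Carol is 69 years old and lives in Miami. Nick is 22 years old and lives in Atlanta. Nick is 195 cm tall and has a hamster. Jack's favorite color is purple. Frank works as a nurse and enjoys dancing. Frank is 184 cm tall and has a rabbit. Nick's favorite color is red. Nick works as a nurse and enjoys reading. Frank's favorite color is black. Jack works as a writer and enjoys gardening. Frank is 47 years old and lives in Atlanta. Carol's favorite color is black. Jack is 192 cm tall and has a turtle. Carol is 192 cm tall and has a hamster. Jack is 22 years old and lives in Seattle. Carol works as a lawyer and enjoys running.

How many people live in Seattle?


Count in Seattle: 1

1


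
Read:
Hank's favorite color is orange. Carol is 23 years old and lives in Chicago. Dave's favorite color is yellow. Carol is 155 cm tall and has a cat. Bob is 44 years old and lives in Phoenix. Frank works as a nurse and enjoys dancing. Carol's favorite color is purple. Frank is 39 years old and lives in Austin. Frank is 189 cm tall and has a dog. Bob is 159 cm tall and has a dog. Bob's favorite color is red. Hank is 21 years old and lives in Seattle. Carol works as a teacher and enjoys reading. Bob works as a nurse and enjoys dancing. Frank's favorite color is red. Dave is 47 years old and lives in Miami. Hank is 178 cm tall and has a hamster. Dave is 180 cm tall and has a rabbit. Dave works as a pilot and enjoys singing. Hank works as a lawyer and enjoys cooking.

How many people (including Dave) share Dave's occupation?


Dave is a pilot. Count = 1

1


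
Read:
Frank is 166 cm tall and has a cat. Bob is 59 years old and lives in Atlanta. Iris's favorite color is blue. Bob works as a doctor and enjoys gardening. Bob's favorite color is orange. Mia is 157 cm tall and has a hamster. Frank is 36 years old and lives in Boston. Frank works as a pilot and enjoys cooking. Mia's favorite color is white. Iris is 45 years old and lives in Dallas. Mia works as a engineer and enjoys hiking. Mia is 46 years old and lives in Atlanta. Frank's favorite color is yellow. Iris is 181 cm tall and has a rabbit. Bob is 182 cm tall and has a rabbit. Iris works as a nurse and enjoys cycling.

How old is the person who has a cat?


Person with cat is Frank, age 36

36


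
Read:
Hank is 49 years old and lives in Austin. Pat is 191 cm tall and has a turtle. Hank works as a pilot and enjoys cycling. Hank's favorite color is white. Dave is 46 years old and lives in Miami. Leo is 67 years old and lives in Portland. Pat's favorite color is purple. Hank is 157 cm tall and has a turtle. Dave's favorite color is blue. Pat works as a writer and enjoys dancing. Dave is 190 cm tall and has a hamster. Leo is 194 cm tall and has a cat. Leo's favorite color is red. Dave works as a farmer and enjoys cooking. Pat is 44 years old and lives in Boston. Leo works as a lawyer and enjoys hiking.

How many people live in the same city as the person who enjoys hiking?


Person with hobby hiking is Leo, city Portland. Count = 1

1


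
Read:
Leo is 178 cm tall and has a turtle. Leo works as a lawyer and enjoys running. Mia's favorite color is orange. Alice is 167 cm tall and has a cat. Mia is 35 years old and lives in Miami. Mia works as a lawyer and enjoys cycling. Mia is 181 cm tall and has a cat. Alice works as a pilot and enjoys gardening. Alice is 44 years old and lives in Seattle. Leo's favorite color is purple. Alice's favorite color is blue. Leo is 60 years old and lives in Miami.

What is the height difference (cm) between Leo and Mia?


|178 - 181| = 3

3


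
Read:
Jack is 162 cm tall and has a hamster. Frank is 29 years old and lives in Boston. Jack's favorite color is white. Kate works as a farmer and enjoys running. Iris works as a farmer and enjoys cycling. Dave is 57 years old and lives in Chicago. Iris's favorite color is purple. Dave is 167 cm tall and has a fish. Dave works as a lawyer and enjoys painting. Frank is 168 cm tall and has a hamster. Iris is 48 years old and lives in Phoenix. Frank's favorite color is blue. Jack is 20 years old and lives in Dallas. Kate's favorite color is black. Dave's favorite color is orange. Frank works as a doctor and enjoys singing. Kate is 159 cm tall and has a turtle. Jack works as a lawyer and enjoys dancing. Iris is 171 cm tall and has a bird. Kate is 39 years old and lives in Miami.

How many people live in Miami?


Count in Miami: 1

1


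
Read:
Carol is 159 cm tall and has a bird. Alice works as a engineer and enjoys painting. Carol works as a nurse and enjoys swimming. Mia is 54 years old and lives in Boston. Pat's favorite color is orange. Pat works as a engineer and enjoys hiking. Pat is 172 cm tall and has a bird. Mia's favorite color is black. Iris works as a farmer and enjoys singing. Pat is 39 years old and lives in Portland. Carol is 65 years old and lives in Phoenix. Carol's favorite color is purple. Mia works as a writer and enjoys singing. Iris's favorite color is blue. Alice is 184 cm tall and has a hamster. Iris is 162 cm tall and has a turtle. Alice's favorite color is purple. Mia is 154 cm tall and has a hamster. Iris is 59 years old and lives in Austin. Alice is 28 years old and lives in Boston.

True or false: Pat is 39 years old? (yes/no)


Pat is actually 39. yes

yes


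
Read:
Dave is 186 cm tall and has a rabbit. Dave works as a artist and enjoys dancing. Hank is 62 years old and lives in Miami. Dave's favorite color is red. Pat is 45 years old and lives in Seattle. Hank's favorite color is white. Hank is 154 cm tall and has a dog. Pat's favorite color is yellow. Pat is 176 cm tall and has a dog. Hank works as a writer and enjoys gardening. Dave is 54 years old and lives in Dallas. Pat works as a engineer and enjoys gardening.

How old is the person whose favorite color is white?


Person with favorite color=white is Hank, age 62

62


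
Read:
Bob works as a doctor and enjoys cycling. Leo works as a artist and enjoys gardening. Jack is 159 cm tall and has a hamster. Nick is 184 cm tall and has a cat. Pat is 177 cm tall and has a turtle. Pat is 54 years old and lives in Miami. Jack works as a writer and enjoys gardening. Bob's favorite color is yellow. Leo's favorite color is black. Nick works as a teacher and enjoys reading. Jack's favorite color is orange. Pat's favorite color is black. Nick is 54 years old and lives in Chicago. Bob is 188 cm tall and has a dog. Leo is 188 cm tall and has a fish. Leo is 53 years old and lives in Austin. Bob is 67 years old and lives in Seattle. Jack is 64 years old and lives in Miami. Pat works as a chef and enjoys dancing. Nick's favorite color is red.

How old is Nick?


Nick is 54 years old

54


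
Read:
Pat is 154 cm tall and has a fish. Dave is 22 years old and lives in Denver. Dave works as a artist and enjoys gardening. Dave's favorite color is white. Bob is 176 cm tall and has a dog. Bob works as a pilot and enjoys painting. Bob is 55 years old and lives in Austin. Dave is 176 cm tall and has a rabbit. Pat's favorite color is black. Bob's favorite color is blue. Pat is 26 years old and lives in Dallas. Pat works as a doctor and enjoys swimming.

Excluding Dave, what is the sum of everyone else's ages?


Sum (excluding Dave): 81

81


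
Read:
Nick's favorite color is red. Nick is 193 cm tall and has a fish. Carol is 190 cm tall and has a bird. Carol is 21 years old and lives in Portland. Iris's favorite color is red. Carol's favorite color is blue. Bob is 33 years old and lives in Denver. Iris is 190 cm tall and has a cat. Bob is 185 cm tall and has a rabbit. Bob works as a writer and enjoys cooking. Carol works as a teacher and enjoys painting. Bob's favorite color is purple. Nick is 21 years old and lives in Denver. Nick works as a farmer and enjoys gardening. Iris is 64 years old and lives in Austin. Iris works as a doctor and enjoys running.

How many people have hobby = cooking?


Count: 1

1


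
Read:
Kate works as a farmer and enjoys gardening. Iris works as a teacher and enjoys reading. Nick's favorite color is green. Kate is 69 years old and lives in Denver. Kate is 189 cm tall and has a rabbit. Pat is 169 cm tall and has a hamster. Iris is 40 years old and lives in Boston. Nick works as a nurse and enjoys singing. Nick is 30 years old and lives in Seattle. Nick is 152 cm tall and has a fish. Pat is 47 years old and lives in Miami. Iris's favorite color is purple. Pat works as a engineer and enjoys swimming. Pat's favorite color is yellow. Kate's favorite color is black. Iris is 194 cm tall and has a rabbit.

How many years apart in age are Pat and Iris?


47 vs 40, diff = 7

7


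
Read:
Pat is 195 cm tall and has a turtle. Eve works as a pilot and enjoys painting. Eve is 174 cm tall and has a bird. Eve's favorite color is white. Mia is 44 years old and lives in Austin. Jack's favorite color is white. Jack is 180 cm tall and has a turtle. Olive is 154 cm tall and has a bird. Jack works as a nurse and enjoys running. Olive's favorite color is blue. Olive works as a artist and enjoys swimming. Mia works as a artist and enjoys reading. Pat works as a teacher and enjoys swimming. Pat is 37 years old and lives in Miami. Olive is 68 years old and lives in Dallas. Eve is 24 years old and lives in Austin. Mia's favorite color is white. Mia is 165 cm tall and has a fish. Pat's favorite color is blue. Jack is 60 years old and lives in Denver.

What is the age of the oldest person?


Oldest: Olive at 68

68


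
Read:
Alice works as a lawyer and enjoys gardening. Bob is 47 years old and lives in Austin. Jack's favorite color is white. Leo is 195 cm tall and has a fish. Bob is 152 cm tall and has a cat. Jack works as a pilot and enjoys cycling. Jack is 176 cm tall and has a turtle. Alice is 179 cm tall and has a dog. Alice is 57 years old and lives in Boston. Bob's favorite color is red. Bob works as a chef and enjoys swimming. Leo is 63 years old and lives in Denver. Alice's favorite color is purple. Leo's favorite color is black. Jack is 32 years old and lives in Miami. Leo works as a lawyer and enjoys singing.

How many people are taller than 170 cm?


Taller than 170: 3

3


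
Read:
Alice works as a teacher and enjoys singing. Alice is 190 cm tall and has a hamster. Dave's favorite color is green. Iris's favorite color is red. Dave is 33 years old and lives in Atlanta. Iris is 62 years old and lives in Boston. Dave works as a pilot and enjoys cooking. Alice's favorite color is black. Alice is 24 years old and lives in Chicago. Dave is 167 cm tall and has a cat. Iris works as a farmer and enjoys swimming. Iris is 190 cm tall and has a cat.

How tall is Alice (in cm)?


Alice is 190 cm tall

190


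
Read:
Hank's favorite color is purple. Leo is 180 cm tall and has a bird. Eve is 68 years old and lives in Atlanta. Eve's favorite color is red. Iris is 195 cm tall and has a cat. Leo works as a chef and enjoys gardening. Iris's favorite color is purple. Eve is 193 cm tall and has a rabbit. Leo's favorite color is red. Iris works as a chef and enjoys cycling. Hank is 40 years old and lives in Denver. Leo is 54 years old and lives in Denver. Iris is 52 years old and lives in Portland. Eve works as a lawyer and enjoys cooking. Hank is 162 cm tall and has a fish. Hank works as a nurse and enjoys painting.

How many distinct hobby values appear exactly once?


Unique hobby values: 4

4


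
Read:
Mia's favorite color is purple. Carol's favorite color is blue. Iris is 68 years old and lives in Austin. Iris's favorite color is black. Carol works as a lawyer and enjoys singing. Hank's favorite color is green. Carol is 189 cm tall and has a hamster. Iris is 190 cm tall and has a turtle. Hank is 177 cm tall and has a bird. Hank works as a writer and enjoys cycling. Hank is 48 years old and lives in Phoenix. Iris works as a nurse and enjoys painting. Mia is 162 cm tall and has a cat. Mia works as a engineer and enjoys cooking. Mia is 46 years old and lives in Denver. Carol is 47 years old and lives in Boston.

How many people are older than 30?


Filter: 4

4


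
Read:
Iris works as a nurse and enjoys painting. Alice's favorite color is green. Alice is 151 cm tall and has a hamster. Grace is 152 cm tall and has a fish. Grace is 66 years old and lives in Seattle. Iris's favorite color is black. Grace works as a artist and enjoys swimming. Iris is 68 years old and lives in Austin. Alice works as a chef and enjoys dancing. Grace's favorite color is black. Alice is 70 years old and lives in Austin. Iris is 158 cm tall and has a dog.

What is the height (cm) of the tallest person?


Tallest: Iris at 158 cm

158


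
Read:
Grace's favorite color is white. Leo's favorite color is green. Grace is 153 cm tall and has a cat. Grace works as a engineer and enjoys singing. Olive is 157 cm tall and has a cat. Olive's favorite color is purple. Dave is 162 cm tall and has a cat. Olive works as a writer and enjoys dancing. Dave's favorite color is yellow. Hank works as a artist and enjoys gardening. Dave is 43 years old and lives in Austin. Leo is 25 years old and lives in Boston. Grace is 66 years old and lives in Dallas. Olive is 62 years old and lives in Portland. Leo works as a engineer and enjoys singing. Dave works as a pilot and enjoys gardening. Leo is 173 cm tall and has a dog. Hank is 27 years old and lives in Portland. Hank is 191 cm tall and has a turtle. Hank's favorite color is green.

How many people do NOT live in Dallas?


Not in Dallas: 4

4


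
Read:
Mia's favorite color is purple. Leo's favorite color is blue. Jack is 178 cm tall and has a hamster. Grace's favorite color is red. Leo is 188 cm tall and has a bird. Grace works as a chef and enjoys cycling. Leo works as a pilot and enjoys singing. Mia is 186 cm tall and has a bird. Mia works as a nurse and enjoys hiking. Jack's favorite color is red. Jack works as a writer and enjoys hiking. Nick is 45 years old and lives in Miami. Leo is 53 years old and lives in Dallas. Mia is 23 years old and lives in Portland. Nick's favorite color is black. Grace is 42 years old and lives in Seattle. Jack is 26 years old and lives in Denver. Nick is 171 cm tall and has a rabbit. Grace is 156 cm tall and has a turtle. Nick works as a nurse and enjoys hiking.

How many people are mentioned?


People: Mia, Jack, Leo, Nick, Grace. Count = 5

5


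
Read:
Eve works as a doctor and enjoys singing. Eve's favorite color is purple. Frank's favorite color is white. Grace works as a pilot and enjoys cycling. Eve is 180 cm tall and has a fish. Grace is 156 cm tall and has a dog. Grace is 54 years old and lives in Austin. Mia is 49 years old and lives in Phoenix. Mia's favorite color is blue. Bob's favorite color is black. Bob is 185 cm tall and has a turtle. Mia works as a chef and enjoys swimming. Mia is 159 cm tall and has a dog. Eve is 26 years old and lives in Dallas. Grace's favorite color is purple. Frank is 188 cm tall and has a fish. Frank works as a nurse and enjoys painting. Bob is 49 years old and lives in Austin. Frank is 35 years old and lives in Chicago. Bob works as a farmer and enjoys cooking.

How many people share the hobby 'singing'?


Count: 1

1


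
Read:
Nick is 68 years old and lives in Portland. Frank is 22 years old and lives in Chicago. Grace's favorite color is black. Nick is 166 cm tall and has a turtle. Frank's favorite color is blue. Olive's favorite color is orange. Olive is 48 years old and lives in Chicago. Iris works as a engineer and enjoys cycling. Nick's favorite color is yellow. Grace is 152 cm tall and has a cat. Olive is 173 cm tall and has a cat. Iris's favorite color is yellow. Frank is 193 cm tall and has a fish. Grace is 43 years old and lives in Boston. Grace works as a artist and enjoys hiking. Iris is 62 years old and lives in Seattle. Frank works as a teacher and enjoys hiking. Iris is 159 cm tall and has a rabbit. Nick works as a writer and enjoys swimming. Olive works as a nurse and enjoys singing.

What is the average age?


Sum=243, n=5, avg=48.6

48.6


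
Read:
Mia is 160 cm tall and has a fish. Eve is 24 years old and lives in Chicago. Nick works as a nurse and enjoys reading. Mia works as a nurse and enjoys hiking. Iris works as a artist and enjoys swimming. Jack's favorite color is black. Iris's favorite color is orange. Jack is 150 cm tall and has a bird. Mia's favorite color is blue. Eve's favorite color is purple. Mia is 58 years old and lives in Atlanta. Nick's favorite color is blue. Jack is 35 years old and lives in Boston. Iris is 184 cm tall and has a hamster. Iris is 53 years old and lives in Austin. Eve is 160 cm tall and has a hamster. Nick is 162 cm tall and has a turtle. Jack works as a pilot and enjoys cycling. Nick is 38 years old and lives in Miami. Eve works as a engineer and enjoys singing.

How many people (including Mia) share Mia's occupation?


Mia is a nurse. Count = 2

2


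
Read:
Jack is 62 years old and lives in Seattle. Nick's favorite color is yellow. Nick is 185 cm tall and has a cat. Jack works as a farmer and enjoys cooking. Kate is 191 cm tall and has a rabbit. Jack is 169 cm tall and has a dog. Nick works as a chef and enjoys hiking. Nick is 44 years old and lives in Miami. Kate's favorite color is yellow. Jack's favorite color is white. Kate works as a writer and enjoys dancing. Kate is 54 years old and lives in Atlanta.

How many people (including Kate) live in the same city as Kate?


Kate lives in Atlanta. Count = 1

1


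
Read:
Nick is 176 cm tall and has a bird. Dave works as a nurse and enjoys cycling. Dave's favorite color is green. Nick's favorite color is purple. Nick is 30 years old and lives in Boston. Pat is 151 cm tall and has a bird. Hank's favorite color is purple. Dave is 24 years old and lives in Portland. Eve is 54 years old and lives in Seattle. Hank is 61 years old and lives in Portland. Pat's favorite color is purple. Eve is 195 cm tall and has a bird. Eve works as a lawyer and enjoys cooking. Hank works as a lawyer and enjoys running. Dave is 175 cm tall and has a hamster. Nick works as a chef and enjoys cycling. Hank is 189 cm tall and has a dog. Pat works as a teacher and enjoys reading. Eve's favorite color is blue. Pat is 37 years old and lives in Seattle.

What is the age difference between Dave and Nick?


|24 - 30| = 6

6


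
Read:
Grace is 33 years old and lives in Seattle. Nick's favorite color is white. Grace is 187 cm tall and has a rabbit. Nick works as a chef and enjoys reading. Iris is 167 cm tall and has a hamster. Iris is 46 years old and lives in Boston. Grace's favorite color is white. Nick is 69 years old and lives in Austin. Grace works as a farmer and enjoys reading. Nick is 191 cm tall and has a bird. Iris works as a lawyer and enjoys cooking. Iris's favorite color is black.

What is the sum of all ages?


69+46+33 = 148

148


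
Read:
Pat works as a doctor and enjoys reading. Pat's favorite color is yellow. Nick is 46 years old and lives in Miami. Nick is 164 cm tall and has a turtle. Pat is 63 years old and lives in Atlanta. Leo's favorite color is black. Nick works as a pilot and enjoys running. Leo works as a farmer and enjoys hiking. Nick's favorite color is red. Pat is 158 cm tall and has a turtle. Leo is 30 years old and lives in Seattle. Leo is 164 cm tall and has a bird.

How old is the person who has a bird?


Person with bird is Leo, age 30

30


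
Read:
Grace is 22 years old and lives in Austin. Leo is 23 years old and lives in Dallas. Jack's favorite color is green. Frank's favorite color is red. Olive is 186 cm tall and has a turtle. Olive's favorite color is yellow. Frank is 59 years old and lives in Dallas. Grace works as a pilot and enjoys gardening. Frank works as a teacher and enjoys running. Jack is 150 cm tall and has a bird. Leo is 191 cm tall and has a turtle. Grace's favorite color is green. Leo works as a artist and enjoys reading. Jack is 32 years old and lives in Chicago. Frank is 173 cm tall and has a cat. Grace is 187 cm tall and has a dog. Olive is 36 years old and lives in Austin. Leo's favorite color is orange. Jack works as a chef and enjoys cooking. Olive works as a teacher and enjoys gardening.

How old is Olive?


Olive is 36 years old

36


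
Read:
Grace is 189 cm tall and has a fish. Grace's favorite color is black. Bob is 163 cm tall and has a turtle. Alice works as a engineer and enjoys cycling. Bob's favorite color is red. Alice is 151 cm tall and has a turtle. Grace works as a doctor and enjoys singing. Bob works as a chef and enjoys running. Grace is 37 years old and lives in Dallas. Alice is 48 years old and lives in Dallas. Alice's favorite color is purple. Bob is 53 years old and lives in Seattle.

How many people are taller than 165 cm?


Taller than 165: 1

1


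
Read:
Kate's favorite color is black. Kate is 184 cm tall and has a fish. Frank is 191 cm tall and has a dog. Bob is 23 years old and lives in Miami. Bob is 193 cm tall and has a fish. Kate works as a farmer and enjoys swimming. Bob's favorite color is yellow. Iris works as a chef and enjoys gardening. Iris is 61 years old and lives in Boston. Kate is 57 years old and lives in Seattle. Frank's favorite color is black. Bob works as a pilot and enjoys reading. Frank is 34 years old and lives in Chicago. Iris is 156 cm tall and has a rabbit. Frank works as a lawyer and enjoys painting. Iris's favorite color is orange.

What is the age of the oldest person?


Oldest: Iris at 61

61


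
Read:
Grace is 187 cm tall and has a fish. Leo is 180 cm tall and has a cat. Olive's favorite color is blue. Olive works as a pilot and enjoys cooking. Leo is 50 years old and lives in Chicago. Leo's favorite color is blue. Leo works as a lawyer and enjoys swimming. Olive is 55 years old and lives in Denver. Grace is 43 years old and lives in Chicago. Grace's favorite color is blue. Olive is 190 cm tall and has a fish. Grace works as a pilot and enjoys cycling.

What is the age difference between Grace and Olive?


|43 - 55| = 12

12


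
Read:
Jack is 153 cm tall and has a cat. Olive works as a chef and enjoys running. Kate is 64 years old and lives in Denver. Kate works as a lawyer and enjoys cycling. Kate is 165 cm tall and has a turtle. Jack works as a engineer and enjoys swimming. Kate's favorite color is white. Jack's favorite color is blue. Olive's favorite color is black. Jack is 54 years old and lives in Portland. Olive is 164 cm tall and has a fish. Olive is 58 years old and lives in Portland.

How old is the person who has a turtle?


Person with turtle is Kate, age 64

64


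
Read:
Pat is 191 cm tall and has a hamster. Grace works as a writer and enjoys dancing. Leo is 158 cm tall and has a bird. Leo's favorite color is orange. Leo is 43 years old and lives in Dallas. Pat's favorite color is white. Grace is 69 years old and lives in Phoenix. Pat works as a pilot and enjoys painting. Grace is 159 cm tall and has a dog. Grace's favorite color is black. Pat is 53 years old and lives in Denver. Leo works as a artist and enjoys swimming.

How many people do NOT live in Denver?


Not in Denver: 2

2


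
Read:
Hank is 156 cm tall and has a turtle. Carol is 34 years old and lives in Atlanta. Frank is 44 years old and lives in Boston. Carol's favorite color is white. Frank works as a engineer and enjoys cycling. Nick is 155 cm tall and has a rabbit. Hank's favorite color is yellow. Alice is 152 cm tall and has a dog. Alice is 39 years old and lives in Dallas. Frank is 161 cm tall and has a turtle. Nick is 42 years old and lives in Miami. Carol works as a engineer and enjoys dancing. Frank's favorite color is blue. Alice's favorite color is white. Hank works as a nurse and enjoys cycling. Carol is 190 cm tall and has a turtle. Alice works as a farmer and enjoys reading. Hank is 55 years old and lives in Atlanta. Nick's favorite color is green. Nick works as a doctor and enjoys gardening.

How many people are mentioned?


People: Frank, Hank, Nick, Alice, Carol. Count = 5

5


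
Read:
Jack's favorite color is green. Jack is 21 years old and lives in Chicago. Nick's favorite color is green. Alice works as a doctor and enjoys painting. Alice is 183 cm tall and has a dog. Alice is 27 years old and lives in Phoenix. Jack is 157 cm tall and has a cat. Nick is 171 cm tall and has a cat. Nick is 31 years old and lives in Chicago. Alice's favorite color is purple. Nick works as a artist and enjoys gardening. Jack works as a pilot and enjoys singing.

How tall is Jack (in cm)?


Jack is 157 cm tall

157


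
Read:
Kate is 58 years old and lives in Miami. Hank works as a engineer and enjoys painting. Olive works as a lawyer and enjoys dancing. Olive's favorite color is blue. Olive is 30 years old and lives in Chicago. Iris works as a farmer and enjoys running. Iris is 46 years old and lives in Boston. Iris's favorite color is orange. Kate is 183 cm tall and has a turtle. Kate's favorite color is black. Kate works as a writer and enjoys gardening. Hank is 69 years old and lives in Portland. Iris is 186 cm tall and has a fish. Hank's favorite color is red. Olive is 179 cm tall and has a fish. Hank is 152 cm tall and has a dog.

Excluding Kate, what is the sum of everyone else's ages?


Sum (excluding Kate): 145

145
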